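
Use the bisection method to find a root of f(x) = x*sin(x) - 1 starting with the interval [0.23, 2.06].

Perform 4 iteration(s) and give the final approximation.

f(x) = x*sin(x) - 1
Initial interval: [0.23, 2.06]

Iteration 1:
  c_1 = (0.230000 + 2.060000)/2 = 1.145000
  f(c_1) = f(1.145000) = 0.042763
  f(a) × f(c) < 0, new interval: [0.230000, 1.145000]
Iteration 2:
  c_2 = (0.230000 + 1.145000)/2 = 0.687500
  f(c_2) = f(0.687500) = -0.563708
  f(a) × f(c) ≥ 0, new interval: [0.687500, 1.145000]
Iteration 3:
  c_3 = (0.687500 + 1.145000)/2 = 0.916250
  f(c_3) = f(0.916250) = -0.273117
  f(a) × f(c) ≥ 0, new interval: [0.916250, 1.145000]
Iteration 4:
  c_4 = (0.916250 + 1.145000)/2 = 1.030625
  f(c_4) = f(1.030625) = -0.116115
  f(a) × f(c) ≥ 0, new interval: [1.030625, 1.145000]

After 4 iteration(s), the approximation is c_4 = 1.030625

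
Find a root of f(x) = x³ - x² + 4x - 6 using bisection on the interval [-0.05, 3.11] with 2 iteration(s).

f(x) = x³ - x² + 4x - 6
Initial interval: [-0.05, 3.11]

Iteration 1:
  c_1 = (-0.050000 + 3.110000)/2 = 1.530000
  f(c_1) = f(1.530000) = 1.360677
  f(a) × f(c) < 0, new interval: [-0.050000, 1.530000]
Iteration 2:
  c_2 = (-0.050000 + 1.530000)/2 = 0.740000
  f(c_2) = f(0.740000) = -3.182376
  f(a) × f(c) ≥ 0, new interval: [0.740000, 1.530000]

After 2 iteration(s), the approximation is c_2 = 0.740000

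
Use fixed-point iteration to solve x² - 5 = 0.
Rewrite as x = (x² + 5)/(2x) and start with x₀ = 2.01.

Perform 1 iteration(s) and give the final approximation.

Equation: x² - 5 = 0
Fixed-point form: x = (x² + 5)/(2x)
x₀ = 2.01

x_1 = g(2.010000) = 2.248781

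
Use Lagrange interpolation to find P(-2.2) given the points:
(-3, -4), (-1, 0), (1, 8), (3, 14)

Lagrange interpolation formula:
P(x) = Σ yᵢ × Lᵢ(x)
where Lᵢ(x) = Π_{j≠i} (x - xⱼ)/(xᵢ - xⱼ)

L_0(-2.2) = (-2.2 - (-1))/(-3 - (-1)) × (-2.2 - 1)/(-3 - 1) × (-2.2 - 3)/(-3 - 3) = 0.416000
L_1(-2.2) = (-2.2 - (-3))/(-1 - (-3)) × (-2.2 - 1)/(-1 - 1) × (-2.2 - 3)/(-1 - 3) = 0.832000
L_2(-2.2) = (-2.2 - (-3))/(1 - (-3)) × (-2.2 - (-1))/(1 - (-1)) × (-2.2 - 3)/(1 - 3) = -0.312000
L_3(-2.2) = (-2.2 - (-3))/(3 - (-3)) × (-2.2 - (-1))/(3 - (-1)) × (-2.2 - 1)/(3 - 1) = 0.064000

P(-2.2) = (-4)×L_0(-2.2) + 0×L_1(-2.2) + 8×L_2(-2.2) + 14×L_3(-2.2)
P(-2.2) = -3.264000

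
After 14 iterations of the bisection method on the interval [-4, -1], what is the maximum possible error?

Bisection error bound: |error| ≤ (b-a)/2^n
|error| ≤ (-1 - (-4))/2^14 = 3/2^14
|error| ≤ 0.0001831055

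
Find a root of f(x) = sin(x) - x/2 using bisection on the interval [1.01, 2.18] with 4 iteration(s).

f(x) = sin(x) - x/2
Initial interval: [1.01, 2.18]

Iteration 1:
  c_1 = (1.010000 + 2.180000)/2 = 1.595000
  f(c_1) = f(1.595000) = 0.202207
  f(a) × f(c) ≥ 0, new interval: [1.595000, 2.180000]
Iteration 2:
  c_2 = (1.595000 + 2.180000)/2 = 1.887500
  f(c_2) = f(1.887500) = 0.006517
  f(a) × f(c) ≥ 0, new interval: [1.887500, 2.180000]
Iteration 3:
  c_3 = (1.887500 + 2.180000)/2 = 2.033750
  f(c_3) = f(2.033750) = -0.122138
  f(a) × f(c) < 0, new interval: [1.887500, 2.033750]
Iteration 4:
  c_4 = (1.887500 + 2.033750)/2 = 1.960625
  f(c_4) = f(1.960625) = -0.055338
  f(a) × f(c) < 0, new interval: [1.887500, 1.960625]

After 4 iteration(s), the approximation is c_4 = 1.960625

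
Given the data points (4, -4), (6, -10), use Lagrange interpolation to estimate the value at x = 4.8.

Lagrange interpolation formula:
P(x) = Σ yᵢ × Lᵢ(x)
where Lᵢ(x) = Π_{j≠i} (x - xⱼ)/(xᵢ - xⱼ)

L_0(4.8) = (4.8 - 6)/(4 - 6) = 0.600000
L_1(4.8) = (4.8 - 4)/(6 - 4) = 0.400000

P(4.8) = (-4)×L_0(4.8) + (-10)×L_1(4.8)
P(4.8) = -6.400000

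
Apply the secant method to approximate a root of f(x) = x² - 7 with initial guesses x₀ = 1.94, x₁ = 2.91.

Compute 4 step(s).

f(x) = x² - 7
x₀ = 1.94, x₁ = 2.91

Secant formula: x_{n+1} = x_n - f(x_n)(x_n - x_{n-1})/(f(x_n) - f(x_{n-1}))

Iteration 1:
  f(1.940000) = -3.236400
  f(2.910000) = 1.468100
  x_2 = 2.910000 - 1.468100×(2.910000 - 1.940000)/(1.468100 - (-3.236400))
       = 2.607299
Iteration 2:
  f(2.910000) = 1.468100
  f(2.607299) = -0.201992
  x_3 = 2.607299 - (-0.201992)×(2.607299 - 2.910000)/(-0.201992 - 1.468100)
       = 2.643910
Iteration 3:
  f(2.607299) = -0.201992
  f(2.643910) = -0.009742
  x_4 = 2.643910 - (-0.009742)×(2.643910 - 2.607299)/(-0.009742 - (-0.201992))
       = 2.645765
Iteration 4:
  f(2.643910) = -0.009742
  f(2.645765) = 0.000071
  x_5 = 2.645765 - 0.000071×(2.645765 - 2.643910)/(0.000071 - (-0.009742))
       = 2.645751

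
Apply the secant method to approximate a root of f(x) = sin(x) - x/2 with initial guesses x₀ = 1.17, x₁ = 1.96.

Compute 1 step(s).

f(x) = sin(x) - x/2
x₀ = 1.17, x₁ = 1.96

Secant formula: x_{n+1} = x_n - f(x_n)(x_n - x_{n-1})/(f(x_n) - f(x_{n-1}))

Iteration 1:
  f(1.170000) = 0.335751
  f(1.960000) = -0.054788
  x_2 = 1.960000 - (-0.054788)×(1.960000 - 1.170000)/(-0.054788 - 0.335751)
       = 1.849171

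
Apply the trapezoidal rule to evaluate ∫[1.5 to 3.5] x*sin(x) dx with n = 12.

f(x) = x*sin(x)
a = 1.5, b = 3.5, n = 12
h = (b - a)/n = 0.166667

Trapezoidal rule: (h/2)[f(x₀) + 2f(x₁) + 2f(x₂) + ... + f(xₙ)]

x_0 = 1.5000, f(x_0) = 1.496242, coefficient = 1
x_1 = 1.6667, f(x_1) = 1.659013, coefficient = 2
x_2 = 1.8333, f(x_2) = 1.770514, coefficient = 2
x_3 = 2.0000, f(x_3) = 1.818595, coefficient = 2
x_4 = 2.1667, f(x_4) = 1.793264, coefficient = 2
x_5 = 2.3333, f(x_5) = 1.687200, coefficient = 2
x_6 = 2.5000, f(x_6) = 1.496180, coefficient = 2
x_7 = 2.6667, f(x_7) = 1.219394, coefficient = 2
x_8 = 2.8333, f(x_8) = 0.859635, coefficient = 2
x_9 = 3.0000, f(x_9) = 0.423360, coefficient = 2
x_10 = 3.1667, f(x_10) = -0.079393, coefficient = 2
x_11 = 3.3333, f(x_11) = -0.635227, coefficient = 2
x_12 = 3.5000, f(x_12) = -1.227741, coefficient = 1

I ≈ (0.166667/2) × 24.293572 = 2.024464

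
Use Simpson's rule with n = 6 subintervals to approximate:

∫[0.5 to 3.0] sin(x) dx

f(x) = sin(x)
a = 0.5, b = 3.0, n = 6
h = (b - a)/n = 0.416667

Simpson's rule: (h/3)[f(x₀) + 4f(x₁) + 2f(x₂) + ... + f(xₙ)]

x_0 = 0.5000, f(x_0) = 0.479426, coefficient = 1
x_1 = 0.9167, f(x_1) = 0.793578, coefficient = 4
x_2 = 1.3333, f(x_2) = 0.971938, coefficient = 2
x_3 = 1.7500, f(x_3) = 0.983986, coefficient = 4
x_4 = 2.1667, f(x_4) = 0.827660, coefficient = 2
x_5 = 2.5833, f(x_5) = 0.529711, coefficient = 4
x_6 = 3.0000, f(x_6) = 0.141120, coefficient = 1

I ≈ (0.416667/3) × 13.448839 = 1.867894
Exact value: 1.867575
Error: 0.000319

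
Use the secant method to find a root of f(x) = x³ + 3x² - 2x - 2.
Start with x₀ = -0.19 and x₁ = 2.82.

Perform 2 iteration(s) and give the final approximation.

f(x) = x³ + 3x² - 2x - 2
x₀ = -0.19, x₁ = 2.82

Secant formula: x_{n+1} = x_n - f(x_n)(x_n - x_{n-1})/(f(x_n) - f(x_{n-1}))

Iteration 1:
  f(-0.190000) = -1.518559
  f(2.820000) = 38.642968
  x_2 = 2.820000 - 38.642968×(2.820000 - (-0.190000))/(38.642968 - (-1.518559))
       = -0.076188
Iteration 2:
  f(2.820000) = 38.642968
  f(-0.076188) = -1.830652
  x_3 = -0.076188 - (-1.830652)×(-0.076188 - 2.820000)/(-1.830652 - 38.642968)
       = 0.054809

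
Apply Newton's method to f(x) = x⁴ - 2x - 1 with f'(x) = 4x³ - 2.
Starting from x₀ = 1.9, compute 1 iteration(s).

f(x) = x⁴ - 2x - 1
f'(x) = 4x³ - 2
x₀ = 1.9

Newton-Raphson formula: x_{n+1} = x_n - f(x_n)/f'(x_n)

Iteration 1:
  f(1.900000) = 8.232100
  f'(1.900000) = 25.436000
  x_1 = 1.900000 - 8.232100/25.436000 = 1.576360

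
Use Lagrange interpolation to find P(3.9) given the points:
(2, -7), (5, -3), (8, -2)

Lagrange interpolation formula:
P(x) = Σ yᵢ × Lᵢ(x)
where Lᵢ(x) = Π_{j≠i} (x - xⱼ)/(xᵢ - xⱼ)

L_0(3.9) = (3.9 - 5)/(2 - 5) × (3.9 - 8)/(2 - 8) = 0.250556
L_1(3.9) = (3.9 - 2)/(5 - 2) × (3.9 - 8)/(5 - 8) = 0.865556
L_2(3.9) = (3.9 - 2)/(8 - 2) × (3.9 - 5)/(8 - 5) = -0.116111

P(3.9) = (-7)×L_0(3.9) + (-3)×L_1(3.9) + (-2)×L_2(3.9)
P(3.9) = -4.118333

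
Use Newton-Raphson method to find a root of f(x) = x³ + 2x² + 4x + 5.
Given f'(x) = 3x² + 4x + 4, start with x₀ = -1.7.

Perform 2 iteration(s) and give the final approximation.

f(x) = x³ + 2x² + 4x + 5
f'(x) = 3x² + 4x + 4
x₀ = -1.7

Newton-Raphson formula: x_{n+1} = x_n - f(x_n)/f'(x_n)

Iteration 1:
  f(-1.700000) = -0.933000
  f'(-1.700000) = 5.870000
  x_1 = -1.700000 - (-0.933000)/5.870000 = -1.541056
Iteration 2:
  f(-1.541056) = -0.074300
  f'(-1.541056) = 4.960338
  x_2 = -1.541056 - (-0.074300)/4.960338 = -1.526077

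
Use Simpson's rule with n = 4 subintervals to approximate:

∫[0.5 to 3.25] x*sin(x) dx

f(x) = x*sin(x)
a = 0.5, b = 3.25, n = 4
h = (b - a)/n = 0.687500

Simpson's rule: (h/3)[f(x₀) + 4f(x₁) + 2f(x₂) + ... + f(xₙ)]

x_0 = 0.5000, f(x_0) = 0.239713, coefficient = 1
x_1 = 1.1875, f(x_1) = 1.101331, coefficient = 4
x_2 = 1.8750, f(x_2) = 1.788911, coefficient = 2
x_3 = 2.5625, f(x_3) = 1.402366, coefficient = 4
x_4 = 3.2500, f(x_4) = -0.351634, coefficient = 1

I ≈ (0.687500/3) × 13.480689 = 3.089325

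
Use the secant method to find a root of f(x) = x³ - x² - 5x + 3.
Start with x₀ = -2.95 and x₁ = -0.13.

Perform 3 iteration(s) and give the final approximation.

f(x) = x³ - x² - 5x + 3
x₀ = -2.95, x₁ = -0.13

Secant formula: x_{n+1} = x_n - f(x_n)(x_n - x_{n-1})/(f(x_n) - f(x_{n-1}))

Iteration 1:
  f(-2.950000) = -16.624875
  f(-0.130000) = 3.630903
  x_2 = -0.130000 - 3.630903×(-0.130000 - (-2.950000))/(3.630903 - (-16.624875))
       = -0.635493
Iteration 2:
  f(-0.130000) = 3.630903
  f(-0.635493) = 5.516968
  x_3 = -0.635493 - 5.516968×(-0.635493 - (-0.130000))/(5.516968 - 3.630903)
       = 0.843134
Iteration 3:
  f(-0.635493) = 5.516968
  f(0.843134) = -1.327184
  x_4 = 0.843134 - (-1.327184)×(0.843134 - (-0.635493))/(-1.327184 - 5.516968)
       = 0.556406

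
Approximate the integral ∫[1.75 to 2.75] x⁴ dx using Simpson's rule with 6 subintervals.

f(x) = x⁴
a = 1.75, b = 2.75, n = 6
h = (b - a)/n = 0.166667

Simpson's rule: (h/3)[f(x₀) + 4f(x₁) + 2f(x₂) + ... + f(xₙ)]

x_0 = 1.7500, f(x_0) = 9.378906, coefficient = 1
x_1 = 1.9167, f(x_1) = 13.495419, coefficient = 4
x_2 = 2.0833, f(x_2) = 18.838011, coefficient = 2
x_3 = 2.2500, f(x_3) = 25.628906, coefficient = 4
x_4 = 2.4167, f(x_4) = 34.108845, coefficient = 2
x_5 = 2.5833, f(x_5) = 44.537085, coefficient = 4
x_6 = 2.7500, f(x_6) = 57.191406, coefficient = 1

I ≈ (0.166667/3) × 507.109664 = 28.172759
Exact value: 28.172656
Error: 0.000103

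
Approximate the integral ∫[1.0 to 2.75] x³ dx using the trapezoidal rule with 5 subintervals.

f(x) = x³
a = 1.0, b = 2.75, n = 5
h = (b - a)/n = 0.350000

Trapezoidal rule: (h/2)[f(x₀) + 2f(x₁) + 2f(x₂) + ... + f(xₙ)]

x_0 = 1.0000, f(x_0) = 1.000000, coefficient = 1
x_1 = 1.3500, f(x_1) = 2.460375, coefficient = 2
x_2 = 1.7000, f(x_2) = 4.913000, coefficient = 2
x_3 = 2.0500, f(x_3) = 8.615125, coefficient = 2
x_4 = 2.4000, f(x_4) = 13.824000, coefficient = 2
x_5 = 2.7500, f(x_5) = 20.796875, coefficient = 1

I ≈ (0.350000/2) × 81.421875 = 14.248828
Exact value: 14.047852
Error: 0.200977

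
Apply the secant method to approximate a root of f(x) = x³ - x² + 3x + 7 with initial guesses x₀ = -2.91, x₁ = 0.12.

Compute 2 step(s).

f(x) = x³ - x² + 3x + 7
x₀ = -2.91, x₁ = 0.12

Secant formula: x_{n+1} = x_n - f(x_n)(x_n - x_{n-1})/(f(x_n) - f(x_{n-1}))

Iteration 1:
  f(-2.910000) = -34.840271
  f(0.120000) = 7.347328
  x_2 = 0.120000 - 7.347328×(0.120000 - (-2.910000))/(7.347328 - (-34.840271))
       = -0.407700
Iteration 2:
  f(0.120000) = 7.347328
  f(-0.407700) = 5.542912
  x_3 = -0.407700 - 5.542912×(-0.407700 - 0.120000)/(5.542912 - 7.347328)
       = -2.028721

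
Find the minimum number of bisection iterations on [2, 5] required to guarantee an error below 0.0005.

We need (b-a)/2^n ≤ 0.0005
(5 - 2)/2^n ≤ 0.0005
3/2^n ≤ 0.0005
2^n ≥ 6000
n ≥ log₂(6000) = 12.55
n ≥ 13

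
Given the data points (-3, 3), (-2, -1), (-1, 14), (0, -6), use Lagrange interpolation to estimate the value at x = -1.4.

Lagrange interpolation formula:
P(x) = Σ yᵢ × Lᵢ(x)
where Lᵢ(x) = Π_{j≠i} (x - xⱼ)/(xᵢ - xⱼ)

L_0(-1.4) = (-1.4 - (-2))/(-3 - (-2)) × (-1.4 - (-1))/(-3 - (-1)) × (-1.4 - 0)/(-3 - 0) = -0.056000
L_1(-1.4) = (-1.4 - (-3))/(-2 - (-3)) × (-1.4 - (-1))/(-2 - (-1)) × (-1.4 - 0)/(-2 - 0) = 0.448000
L_2(-1.4) = (-1.4 - (-3))/(-1 - (-3)) × (-1.4 - (-2))/(-1 - (-2)) × (-1.4 - 0)/(-1 - 0) = 0.672000
L_3(-1.4) = (-1.4 - (-3))/(0 - (-3)) × (-1.4 - (-2))/(0 - (-2)) × (-1.4 - (-1))/(0 - (-1)) = -0.064000

P(-1.4) = 3×L_0(-1.4) + (-1)×L_1(-1.4) + 14×L_2(-1.4) + (-6)×L_3(-1.4)
P(-1.4) = 9.176000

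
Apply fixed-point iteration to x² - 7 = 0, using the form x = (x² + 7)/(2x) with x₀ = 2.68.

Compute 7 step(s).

Equation: x² - 7 = 0
Fixed-point form: x = (x² + 7)/(2x)
x₀ = 2.68

x_1 = g(2.680000) = 2.645970
x_2 = g(2.645970) = 2.645751
x_3 = g(2.645751) = 2.645751
x_4 = g(2.645751) = 2.645751
x_5 = g(2.645751) = 2.645751
x_6 = g(2.645751) = 2.645751
x_7 = g(2.645751) = 2.645751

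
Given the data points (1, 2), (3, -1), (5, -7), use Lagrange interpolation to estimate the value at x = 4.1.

Lagrange interpolation formula:
P(x) = Σ yᵢ × Lᵢ(x)
where Lᵢ(x) = Π_{j≠i} (x - xⱼ)/(xᵢ - xⱼ)

L_0(4.1) = (4.1 - 3)/(1 - 3) × (4.1 - 5)/(1 - 5) = -0.123750
L_1(4.1) = (4.1 - 1)/(3 - 1) × (4.1 - 5)/(3 - 5) = 0.697500
L_2(4.1) = (4.1 - 1)/(5 - 1) × (4.1 - 3)/(5 - 3) = 0.426250

P(4.1) = 2×L_0(4.1) + (-1)×L_1(4.1) + (-7)×L_2(4.1)
P(4.1) = -3.928750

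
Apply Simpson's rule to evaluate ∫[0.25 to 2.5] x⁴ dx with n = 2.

f(x) = x⁴
a = 0.25, b = 2.5, n = 2
h = (b - a)/n = 1.125000

Simpson's rule: (h/3)[f(x₀) + 4f(x₁) + 2f(x₂) + ... + f(xₙ)]

x_0 = 0.2500, f(x_0) = 0.003906, coefficient = 1
x_1 = 1.3750, f(x_1) = 3.574463, coefficient = 4
x_2 = 2.5000, f(x_2) = 39.062500, coefficient = 1

I ≈ (1.125000/3) × 53.364258 = 20.011597
Exact value: 19.531055
Error: 0.480542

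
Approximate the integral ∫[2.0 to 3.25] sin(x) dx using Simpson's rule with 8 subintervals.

f(x) = sin(x)
a = 2.0, b = 3.25, n = 8
h = (b - a)/n = 0.156250

Simpson's rule: (h/3)[f(x₀) + 4f(x₁) + 2f(x₂) + ... + f(xₙ)]

x_0 = 2.0000, f(x_0) = 0.909297, coefficient = 1
x_1 = 2.1562, f(x_1) = 0.833461, coefficient = 4
x_2 = 2.3125, f(x_2) = 0.737319, coefficient = 2
x_3 = 2.4688, f(x_3) = 0.623212, coefficient = 4
x_4 = 2.6250, f(x_4) = 0.493920, coefficient = 2
x_5 = 2.7812, f(x_5) = 0.352595, coefficient = 4
x_6 = 2.9375, f(x_6) = 0.202679, coefficient = 2
x_7 = 3.0938, f(x_7) = 0.047824, coefficient = 4
x_8 = 3.2500, f(x_8) = -0.108195, coefficient = 1

I ≈ (0.156250/3) × 11.097307 = 0.577985
Exact value: 0.577983
Error: 0.000002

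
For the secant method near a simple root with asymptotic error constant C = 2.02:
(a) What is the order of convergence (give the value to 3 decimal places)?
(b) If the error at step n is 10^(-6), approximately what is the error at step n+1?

(a) Secant method has superlinear convergence with order φ = (1+√5)/2 ≈ 1.618.
    This means |e_{n+1}| ≈ C|e_n|^1.618.

(b) With |e_n| = 10^(-6) and C = 2.02:
    |e_{n+1}| ≈ 2.02 × (10^(-6))^1.618 = 2.02 × 10^(-9.71)

(a) ≈ 1.618 (golden ratio); (b) |e_{n+1}| ≈ 3.955e-10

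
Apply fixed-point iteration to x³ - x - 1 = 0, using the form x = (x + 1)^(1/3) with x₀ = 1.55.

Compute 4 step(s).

Equation: x³ - x - 1 = 0
Fixed-point form: x = (x + 1)^(1/3)
x₀ = 1.55

x_1 = g(1.550000) = 1.366197
x_2 = g(1.366197) = 1.332550
x_3 = g(1.332550) = 1.326204
x_4 = g(1.326204) = 1.325000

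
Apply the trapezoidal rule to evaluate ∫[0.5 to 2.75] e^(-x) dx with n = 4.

f(x) = e^(-x)
a = 0.5, b = 2.75, n = 4
h = (b - a)/n = 0.562500

Trapezoidal rule: (h/2)[f(x₀) + 2f(x₁) + 2f(x₂) + ... + f(xₙ)]

x_0 = 0.5000, f(x_0) = 0.606531, coefficient = 1
x_1 = 1.0625, f(x_1) = 0.345591, coefficient = 2
x_2 = 1.6250, f(x_2) = 0.196912, coefficient = 2
x_3 = 2.1875, f(x_3) = 0.112197, coefficient = 2
x_4 = 2.7500, f(x_4) = 0.063928, coefficient = 1

I ≈ (0.562500/2) × 1.979857 = 0.556835
Exact value: 0.542603
Error: 0.014232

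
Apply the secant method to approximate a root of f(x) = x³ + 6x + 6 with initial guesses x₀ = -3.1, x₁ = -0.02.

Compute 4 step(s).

f(x) = x³ + 6x + 6
x₀ = -3.1, x₁ = -0.02

Secant formula: x_{n+1} = x_n - f(x_n)(x_n - x_{n-1})/(f(x_n) - f(x_{n-1}))

Iteration 1:
  f(-3.100000) = -42.391000
  f(-0.020000) = 5.879992
  x_2 = -0.020000 - 5.879992×(-0.020000 - (-3.100000))/(5.879992 - (-42.391000))
       = -0.395181
Iteration 2:
  f(-0.020000) = 5.879992
  f(-0.395181) = 3.567197
  x_3 = -0.395181 - 3.567197×(-0.395181 - (-0.020000))/(3.567197 - 5.879992)
       = -0.973852
Iteration 3:
  f(-0.395181) = 3.567197
  f(-0.973852) = -0.766699
  x_4 = -0.973852 - (-0.766699)×(-0.973852 - (-0.395181))/(-0.766699 - 3.567197)
       = -0.871481
Iteration 4:
  f(-0.973852) = -0.766699
  f(-0.871481) = 0.109246
  x_5 = -0.871481 - 0.109246×(-0.871481 - (-0.973852))/(0.109246 - (-0.766699))
       = -0.884248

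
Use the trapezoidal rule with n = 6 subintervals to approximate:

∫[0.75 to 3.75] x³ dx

f(x) = x³
a = 0.75, b = 3.75, n = 6
h = (b - a)/n = 0.500000

Trapezoidal rule: (h/2)[f(x₀) + 2f(x₁) + 2f(x₂) + ... + f(xₙ)]

x_0 = 0.7500, f(x_0) = 0.421875, coefficient = 1
x_1 = 1.2500, f(x_1) = 1.953125, coefficient = 2
x_2 = 1.7500, f(x_2) = 5.359375, coefficient = 2
x_3 = 2.2500, f(x_3) = 11.390625, coefficient = 2
x_4 = 2.7500, f(x_4) = 20.796875, coefficient = 2
x_5 = 3.2500, f(x_5) = 34.328125, coefficient = 2
x_6 = 3.7500, f(x_6) = 52.734375, coefficient = 1

I ≈ (0.500000/2) × 200.812500 = 50.203125
Exact value: 49.359375
Error: 0.843750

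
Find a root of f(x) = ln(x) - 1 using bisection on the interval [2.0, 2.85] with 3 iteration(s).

f(x) = ln(x) - 1
Initial interval: [2.0, 2.85]

Iteration 1:
  c_1 = (2.000000 + 2.850000)/2 = 2.425000
  f(c_1) = f(2.425000) = -0.114168
  f(a) × f(c) ≥ 0, new interval: [2.425000, 2.850000]
Iteration 2:
  c_2 = (2.425000 + 2.850000)/2 = 2.637500
  f(c_2) = f(2.637500) = -0.030169
  f(a) × f(c) ≥ 0, new interval: [2.637500, 2.850000]
Iteration 3:
  c_3 = (2.637500 + 2.850000)/2 = 2.743750
  f(c_3) = f(2.743750) = 0.009326
  f(a) × f(c) < 0, new interval: [2.637500, 2.743750]

After 3 iteration(s), the approximation is c_3 = 2.743750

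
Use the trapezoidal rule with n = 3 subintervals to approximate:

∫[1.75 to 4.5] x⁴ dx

f(x) = x⁴
a = 1.75, b = 4.5, n = 3
h = (b - a)/n = 0.916667

Trapezoidal rule: (h/2)[f(x₀) + 2f(x₁) + 2f(x₂) + ... + f(xₙ)]

x_0 = 1.7500, f(x_0) = 9.378906, coefficient = 1
x_1 = 2.6667, f(x_1) = 50.567901, coefficient = 2
x_2 = 3.5833, f(x_2) = 164.872733, coefficient = 2
x_3 = 4.5000, f(x_3) = 410.062500, coefficient = 1

I ≈ (0.916667/2) × 850.322676 = 389.731226
Exact value: 365.773633
Error: 23.957593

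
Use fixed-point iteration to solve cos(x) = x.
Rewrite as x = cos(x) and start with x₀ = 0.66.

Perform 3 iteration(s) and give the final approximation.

Equation: cos(x) = x
Fixed-point form: x = cos(x)
x₀ = 0.66

x_1 = g(0.660000) = 0.789992
x_2 = g(0.789992) = 0.703851
x_3 = g(0.703851) = 0.762356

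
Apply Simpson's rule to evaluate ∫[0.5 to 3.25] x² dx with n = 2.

f(x) = x²
a = 0.5, b = 3.25, n = 2
h = (b - a)/n = 1.375000

Simpson's rule: (h/3)[f(x₀) + 4f(x₁) + 2f(x₂) + ... + f(xₙ)]

x_0 = 0.5000, f(x_0) = 0.250000, coefficient = 1
x_1 = 1.8750, f(x_1) = 3.515625, coefficient = 4
x_2 = 3.2500, f(x_2) = 10.562500, coefficient = 1

I ≈ (1.375000/3) × 24.875000 = 11.401042
Exact value: 11.401042
Error: 0.000000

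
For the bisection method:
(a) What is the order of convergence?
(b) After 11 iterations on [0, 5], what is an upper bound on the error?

(a) Bisection has linear (order 1) convergence; the error is halved each step.

(b) Error bound = (b-a)/2^n = (5 - 0)/2^{11}
    = 5/2^{11}

(a) 1 (linear); (b) error ≤ 2.44e-03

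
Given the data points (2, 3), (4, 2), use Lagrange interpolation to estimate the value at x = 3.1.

Lagrange interpolation formula:
P(x) = Σ yᵢ × Lᵢ(x)
where Lᵢ(x) = Π_{j≠i} (x - xⱼ)/(xᵢ - xⱼ)

L_0(3.1) = (3.1 - 4)/(2 - 4) = 0.450000
L_1(3.1) = (3.1 - 2)/(4 - 2) = 0.550000

P(3.1) = 3×L_0(3.1) + 2×L_1(3.1)
P(3.1) = 2.450000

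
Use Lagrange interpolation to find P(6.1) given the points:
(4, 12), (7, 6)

Lagrange interpolation formula:
P(x) = Σ yᵢ × Lᵢ(x)
where Lᵢ(x) = Π_{j≠i} (x - xⱼ)/(xᵢ - xⱼ)

L_0(6.1) = (6.1 - 7)/(4 - 7) = 0.300000
L_1(6.1) = (6.1 - 4)/(7 - 4) = 0.700000

P(6.1) = 12×L_0(6.1) + 6×L_1(6.1)
P(6.1) = 7.800000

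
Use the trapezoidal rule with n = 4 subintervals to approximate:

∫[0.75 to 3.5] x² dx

f(x) = x²
a = 0.75, b = 3.5, n = 4
h = (b - a)/n = 0.687500

Trapezoidal rule: (h/2)[f(x₀) + 2f(x₁) + 2f(x₂) + ... + f(xₙ)]

x_0 = 0.7500, f(x_0) = 0.562500, coefficient = 1
x_1 = 1.4375, f(x_1) = 2.066406, coefficient = 2
x_2 = 2.1250, f(x_2) = 4.515625, coefficient = 2
x_3 = 2.8125, f(x_3) = 7.910156, coefficient = 2
x_4 = 3.5000, f(x_4) = 12.250000, coefficient = 1

I ≈ (0.687500/2) × 41.796875 = 14.367676
Exact value: 14.151042
Error: 0.216634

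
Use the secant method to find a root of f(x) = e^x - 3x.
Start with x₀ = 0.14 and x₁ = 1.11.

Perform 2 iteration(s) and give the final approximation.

f(x) = e^x - 3x
x₀ = 0.14, x₁ = 1.11

Secant formula: x_{n+1} = x_n - f(x_n)(x_n - x_{n-1})/(f(x_n) - f(x_{n-1}))

Iteration 1:
  f(0.140000) = 0.730274
  f(1.110000) = -0.295642
  x_2 = 1.110000 - (-0.295642)×(1.110000 - 0.140000)/(-0.295642 - 0.730274)
       = 0.830472
Iteration 2:
  f(1.110000) = -0.295642
  f(0.830472) = -0.197014
  x_3 = 0.830472 - (-0.197014)×(0.830472 - 1.110000)/(-0.197014 - (-0.295642))
       = 0.272096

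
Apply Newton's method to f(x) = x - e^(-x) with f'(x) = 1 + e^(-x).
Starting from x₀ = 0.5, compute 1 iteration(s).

f(x) = x - e^(-x)
f'(x) = 1 + e^(-x)
x₀ = 0.5

Newton-Raphson formula: x_{n+1} = x_n - f(x_n)/f'(x_n)

Iteration 1:
  f(0.500000) = -0.106531
  f'(0.500000) = 1.606531
  x_1 = 0.500000 - (-0.106531)/1.606531 = 0.566311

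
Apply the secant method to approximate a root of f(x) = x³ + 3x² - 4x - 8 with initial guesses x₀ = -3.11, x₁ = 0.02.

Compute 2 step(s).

f(x) = x³ + 3x² - 4x - 8
x₀ = -3.11, x₁ = 0.02

Secant formula: x_{n+1} = x_n - f(x_n)(x_n - x_{n-1})/(f(x_n) - f(x_{n-1}))

Iteration 1:
  f(-3.110000) = 3.376069
  f(0.020000) = -8.078792
  x_2 = 0.020000 - (-8.078792)×(0.020000 - (-3.110000))/(-8.078792 - 3.376069)
       = -2.187501
Iteration 2:
  f(0.020000) = -8.078792
  f(-2.187501) = 4.637943
  x_3 = -2.187501 - 4.637943×(-2.187501 - 0.020000)/(4.637943 - (-8.078792))
       = -1.382400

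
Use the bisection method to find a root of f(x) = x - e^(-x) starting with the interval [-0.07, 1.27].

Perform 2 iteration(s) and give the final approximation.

f(x) = x - e^(-x)
Initial interval: [-0.07, 1.27]

Iteration 1:
  c_1 = (-0.070000 + 1.270000)/2 = 0.600000
  f(c_1) = f(0.600000) = 0.051188
  f(a) × f(c) < 0, new interval: [-0.070000, 0.600000]
Iteration 2:
  c_2 = (-0.070000 + 0.600000)/2 = 0.265000
  f(c_2) = f(0.265000) = -0.502206
  f(a) × f(c) ≥ 0, new interval: [0.265000, 0.600000]

After 2 iteration(s), the approximation is c_2 = 0.265000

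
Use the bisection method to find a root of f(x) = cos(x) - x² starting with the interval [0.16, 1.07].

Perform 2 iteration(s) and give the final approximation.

f(x) = cos(x) - x²
Initial interval: [0.16, 1.07]

Iteration 1:
  c_1 = (0.160000 + 1.070000)/2 = 0.615000
  f(c_1) = f(0.615000) = 0.438548
  f(a) × f(c) ≥ 0, new interval: [0.615000, 1.070000]
Iteration 2:
  c_2 = (0.615000 + 1.070000)/2 = 0.842500
  f(c_2) = f(0.842500) = -0.044207
  f(a) × f(c) < 0, new interval: [0.615000, 0.842500]

After 2 iteration(s), the approximation is c_2 = 0.842500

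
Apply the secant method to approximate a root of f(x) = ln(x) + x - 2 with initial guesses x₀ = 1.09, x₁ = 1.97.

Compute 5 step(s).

f(x) = ln(x) + x - 2
x₀ = 1.09, x₁ = 1.97

Secant formula: x_{n+1} = x_n - f(x_n)(x_n - x_{n-1})/(f(x_n) - f(x_{n-1}))

Iteration 1:
  f(1.090000) = -0.823822
  f(1.970000) = 0.648034
  x_2 = 1.970000 - 0.648034×(1.970000 - 1.090000)/(0.648034 - (-0.823822))
       = 1.582551
Iteration 2:
  f(1.970000) = 0.648034
  f(1.582551) = 0.041589
  x_3 = 1.582551 - 0.041589×(1.582551 - 1.970000)/(0.041589 - 0.648034)
       = 1.555980
Iteration 3:
  f(1.582551) = 0.041589
  f(1.555980) = -0.001914
  x_4 = 1.555980 - (-0.001914)×(1.555980 - 1.582551)/(-0.001914 - 0.041589)
       = 1.557149
Iteration 4:
  f(1.555980) = -0.001914
  f(1.557149) = 0.000006
  x_5 = 1.557149 - 0.000006×(1.557149 - 1.555980)/(0.000006 - (-0.001914))
       = 1.557146
Iteration 5:
  f(1.557149) = 0.000006
  f(1.557146) = 0.000000
  x_6 = 1.557146 - 0.000000×(1.557146 - 1.557149)/(0.000000 - 0.000006)
       = 1.557146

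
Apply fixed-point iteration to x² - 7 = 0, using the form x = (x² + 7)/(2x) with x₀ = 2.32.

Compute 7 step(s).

Equation: x² - 7 = 0
Fixed-point form: x = (x² + 7)/(2x)
x₀ = 2.32

x_1 = g(2.320000) = 2.668621
x_2 = g(2.668621) = 2.645849
x_3 = g(2.645849) = 2.645751
x_4 = g(2.645751) = 2.645751
x_5 = g(2.645751) = 2.645751
x_6 = g(2.645751) = 2.645751
x_7 = g(2.645751) = 2.645751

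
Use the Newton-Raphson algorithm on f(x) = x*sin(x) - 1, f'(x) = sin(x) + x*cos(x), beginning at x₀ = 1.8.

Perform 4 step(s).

f(x) = x*sin(x) - 1
f'(x) = sin(x) + x*cos(x)
x₀ = 1.8

Newton-Raphson formula: x_{n+1} = x_n - f(x_n)/f'(x_n)

Iteration 1:
  f(1.800000) = 0.752926
  f'(1.800000) = 0.564884
  x_1 = 1.800000 - 0.752926/0.564884 = 0.467114
Iteration 2:
  f(0.467114) = -0.789653
  f'(0.467114) = 0.867384
  x_2 = 0.467114 - (-0.789653)/0.867384 = 1.377499
Iteration 3:
  f(1.377499) = 0.351844
  f'(1.377499) = 1.245988
  x_3 = 1.377499 - 0.351844/1.245988 = 1.095117
Iteration 4:
  f(1.095117) = -0.026461
  f'(1.095117) = 1.390482
  x_4 = 1.095117 - (-0.026461)/1.390482 = 1.114147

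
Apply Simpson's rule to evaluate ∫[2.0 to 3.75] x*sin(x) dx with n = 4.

f(x) = x*sin(x)
a = 2.0, b = 3.75, n = 4
h = (b - a)/n = 0.437500

Simpson's rule: (h/3)[f(x₀) + 4f(x₁) + 2f(x₂) + ... + f(xₙ)]

x_0 = 2.0000, f(x_0) = 1.818595, coefficient = 1
x_1 = 2.4375, f(x_1) = 1.577897, coefficient = 4
x_2 = 2.8750, f(x_2) = 0.757407, coefficient = 2
x_3 = 3.3125, f(x_3) = -0.563379, coefficient = 4
x_4 = 3.7500, f(x_4) = -2.143355, coefficient = 1

I ≈ (0.437500/3) × 5.248130 = 0.765352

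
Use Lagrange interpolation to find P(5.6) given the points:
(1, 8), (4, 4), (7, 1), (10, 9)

Lagrange interpolation formula:
P(x) = Σ yᵢ × Lᵢ(x)
where Lᵢ(x) = Π_{j≠i} (x - xⱼ)/(xᵢ - xⱼ)

L_0(5.6) = (5.6 - 4)/(1 - 4) × (5.6 - 7)/(1 - 7) × (5.6 - 10)/(1 - 10) = -0.060840
L_1(5.6) = (5.6 - 1)/(4 - 1) × (5.6 - 7)/(4 - 7) × (5.6 - 10)/(4 - 10) = 0.524741
L_2(5.6) = (5.6 - 1)/(7 - 1) × (5.6 - 4)/(7 - 4) × (5.6 - 10)/(7 - 10) = 0.599704
L_3(5.6) = (5.6 - 1)/(10 - 1) × (5.6 - 4)/(10 - 4) × (5.6 - 7)/(10 - 7) = -0.063605

P(5.6) = 8×L_0(5.6) + 4×L_1(5.6) + 1×L_2(5.6) + 9×L_3(5.6)
P(5.6) = 1.639506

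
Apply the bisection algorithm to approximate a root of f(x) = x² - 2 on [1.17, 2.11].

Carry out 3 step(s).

f(x) = x² - 2
Initial interval: [1.17, 2.11]

Iteration 1:
  c_1 = (1.170000 + 2.110000)/2 = 1.640000
  f(c_1) = f(1.640000) = 0.689600
  f(a) × f(c) < 0, new interval: [1.170000, 1.640000]
Iteration 2:
  c_2 = (1.170000 + 1.640000)/2 = 1.405000
  f(c_2) = f(1.405000) = -0.025975
  f(a) × f(c) ≥ 0, new interval: [1.405000, 1.640000]
Iteration 3:
  c_3 = (1.405000 + 1.640000)/2 = 1.522500
  f(c_3) = f(1.522500) = 0.318006
  f(a) × f(c) < 0, new interval: [1.405000, 1.522500]

After 3 iteration(s), the approximation is c_3 = 1.522500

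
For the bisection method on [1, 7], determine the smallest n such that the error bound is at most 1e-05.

We need (b-a)/2^n ≤ 1e-05
(7 - 1)/2^n ≤ 1e-05
6/2^n ≤ 1e-05
2^n ≥ 600000
n ≥ log₂(600000) = 19.19
n ≥ 20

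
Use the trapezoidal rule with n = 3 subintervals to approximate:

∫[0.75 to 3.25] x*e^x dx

f(x) = x*e^x
a = 0.75, b = 3.25, n = 3
h = (b - a)/n = 0.833333

Trapezoidal rule: (h/2)[f(x₀) + 2f(x₁) + 2f(x₂) + ... + f(xₙ)]

x_0 = 0.7500, f(x_0) = 1.587750, coefficient = 1
x_1 = 1.5833, f(x_1) = 7.712679, coefficient = 2
x_2 = 2.4167, f(x_2) = 27.087053, coefficient = 2
x_3 = 3.2500, f(x_3) = 83.818605, coefficient = 1

I ≈ (0.833333/2) × 155.005819 = 64.585758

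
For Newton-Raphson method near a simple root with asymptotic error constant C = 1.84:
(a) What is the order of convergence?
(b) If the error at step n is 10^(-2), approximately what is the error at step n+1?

(a) Newton-Raphson has quadratic (order 2) convergence near simple roots.
    This means |e_{n+1}| ≈ C|e_n|².

(b) With |e_n| = 10^(-2) and C = 1.84:
    |e_{n+1}| ≈ 1.84 × (10^(-2))² = 1.84 × 10^(-4)

(a) 2 (quadratic); (b) |e_{n+1}| ≈ 1.840e-04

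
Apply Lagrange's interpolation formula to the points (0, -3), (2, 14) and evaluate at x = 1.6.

Lagrange interpolation formula:
P(x) = Σ yᵢ × Lᵢ(x)
where Lᵢ(x) = Π_{j≠i} (x - xⱼ)/(xᵢ - xⱼ)

L_0(1.6) = (1.6 - 2)/(0 - 2) = 0.200000
L_1(1.6) = (1.6 - 0)/(2 - 0) = 0.800000

P(1.6) = (-3)×L_0(1.6) + 14×L_1(1.6)
P(1.6) = 10.600000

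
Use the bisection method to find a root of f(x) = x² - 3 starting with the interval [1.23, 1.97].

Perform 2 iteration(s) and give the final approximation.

f(x) = x² - 3
Initial interval: [1.23, 1.97]

Iteration 1:
  c_1 = (1.230000 + 1.970000)/2 = 1.600000
  f(c_1) = f(1.600000) = -0.440000
  f(a) × f(c) ≥ 0, new interval: [1.600000, 1.970000]
Iteration 2:
  c_2 = (1.600000 + 1.970000)/2 = 1.785000
  f(c_2) = f(1.785000) = 0.186225
  f(a) × f(c) < 0, new interval: [1.600000, 1.785000]

After 2 iteration(s), the approximation is c_2 = 1.785000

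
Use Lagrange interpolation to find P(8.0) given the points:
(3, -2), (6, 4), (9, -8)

Lagrange interpolation formula:
P(x) = Σ yᵢ × Lᵢ(x)
where Lᵢ(x) = Π_{j≠i} (x - xⱼ)/(xᵢ - xⱼ)

L_0(8.0) = (8.0 - 6)/(3 - 6) × (8.0 - 9)/(3 - 9) = -0.111111
L_1(8.0) = (8.0 - 3)/(6 - 3) × (8.0 - 9)/(6 - 9) = 0.555556
L_2(8.0) = (8.0 - 3)/(9 - 3) × (8.0 - 6)/(9 - 6) = 0.555556

P(8.0) = (-2)×L_0(8.0) + 4×L_1(8.0) + (-8)×L_2(8.0)
P(8.0) = -2.000000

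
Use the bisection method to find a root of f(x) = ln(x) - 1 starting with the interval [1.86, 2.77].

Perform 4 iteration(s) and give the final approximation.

f(x) = ln(x) - 1
Initial interval: [1.86, 2.77]

Iteration 1:
  c_1 = (1.860000 + 2.770000)/2 = 2.315000
  f(c_1) = f(2.315000) = -0.160590
  f(a) × f(c) ≥ 0, new interval: [2.315000, 2.770000]
Iteration 2:
  c_2 = (2.315000 + 2.770000)/2 = 2.542500
  f(c_2) = f(2.542500) = -0.066852
  f(a) × f(c) ≥ 0, new interval: [2.542500, 2.770000]
Iteration 3:
  c_3 = (2.542500 + 2.770000)/2 = 2.656250
  f(c_3) = f(2.656250) = -0.023085
  f(a) × f(c) ≥ 0, new interval: [2.656250, 2.770000]
Iteration 4:
  c_4 = (2.656250 + 2.770000)/2 = 2.713125
  f(c_4) = f(2.713125) = -0.001899
  f(a) × f(c) ≥ 0, new interval: [2.713125, 2.770000]

After 4 iteration(s), the approximation is c_4 = 2.713125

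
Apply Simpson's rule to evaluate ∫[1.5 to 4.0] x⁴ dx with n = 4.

f(x) = x⁴
a = 1.5, b = 4.0, n = 4
h = (b - a)/n = 0.625000

Simpson's rule: (h/3)[f(x₀) + 4f(x₁) + 2f(x₂) + ... + f(xₙ)]

x_0 = 1.5000, f(x_0) = 5.062500, coefficient = 1
x_1 = 2.1250, f(x_1) = 20.390869, coefficient = 4
x_2 = 2.7500, f(x_2) = 57.191406, coefficient = 2
x_3 = 3.3750, f(x_3) = 129.746338, coefficient = 4
x_4 = 4.0000, f(x_4) = 256.000000, coefficient = 1

I ≈ (0.625000/3) × 975.994141 = 203.332113
Exact value: 203.281250
Error: 0.050863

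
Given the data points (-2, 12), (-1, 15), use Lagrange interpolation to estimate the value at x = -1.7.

Lagrange interpolation formula:
P(x) = Σ yᵢ × Lᵢ(x)
where Lᵢ(x) = Π_{j≠i} (x - xⱼ)/(xᵢ - xⱼ)

L_0(-1.7) = (-1.7 - (-1))/(-2 - (-1)) = 0.700000
L_1(-1.7) = (-1.7 - (-2))/(-1 - (-2)) = 0.300000

P(-1.7) = 12×L_0(-1.7) + 15×L_1(-1.7)
P(-1.7) = 12.900000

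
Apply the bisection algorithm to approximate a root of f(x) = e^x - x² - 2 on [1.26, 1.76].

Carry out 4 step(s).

f(x) = e^x - x² - 2
Initial interval: [1.26, 1.76]

Iteration 1:
  c_1 = (1.260000 + 1.760000)/2 = 1.510000
  f(c_1) = f(1.510000) = 0.246631
  f(a) × f(c) < 0, new interval: [1.260000, 1.510000]
Iteration 2:
  c_2 = (1.260000 + 1.510000)/2 = 1.385000
  f(c_2) = f(1.385000) = 0.076601
  f(a) × f(c) < 0, new interval: [1.260000, 1.385000]
Iteration 3:
  c_3 = (1.260000 + 1.385000)/2 = 1.322500
  f(c_3) = f(1.322500) = 0.003785
  f(a) × f(c) < 0, new interval: [1.260000, 1.322500]
Iteration 4:
  c_4 = (1.260000 + 1.322500)/2 = 1.291250
  f(c_4) = f(1.291250) = -0.029996
  f(a) × f(c) ≥ 0, new interval: [1.291250, 1.322500]

After 4 iteration(s), the approximation is c_4 = 1.291250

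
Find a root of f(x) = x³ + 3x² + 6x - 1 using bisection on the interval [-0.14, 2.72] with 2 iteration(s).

f(x) = x³ + 3x² + 6x - 1
Initial interval: [-0.14, 2.72]

Iteration 1:
  c_1 = (-0.140000 + 2.720000)/2 = 1.290000
  f(c_1) = f(1.290000) = 13.878989
  f(a) × f(c) < 0, new interval: [-0.140000, 1.290000]
Iteration 2:
  c_2 = (-0.140000 + 1.290000)/2 = 0.575000
  f(c_2) = f(0.575000) = 3.631984
  f(a) × f(c) < 0, new interval: [-0.140000, 0.575000]

After 2 iteration(s), the approximation is c_2 = 0.575000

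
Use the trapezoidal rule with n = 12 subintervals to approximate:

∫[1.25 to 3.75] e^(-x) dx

f(x) = e^(-x)
a = 1.25, b = 3.75, n = 12
h = (b - a)/n = 0.208333

Trapezoidal rule: (h/2)[f(x₀) + 2f(x₁) + 2f(x₂) + ... + f(xₙ)]

x_0 = 1.2500, f(x_0) = 0.286505, coefficient = 1
x_1 = 1.4583, f(x_1) = 0.232624, coefficient = 2
x_2 = 1.6667, f(x_2) = 0.188876, coefficient = 2
x_3 = 1.8750, f(x_3) = 0.153355, coefficient = 2
x_4 = 2.0833, f(x_4) = 0.124514, coefficient = 2
x_5 = 2.2917, f(x_5) = 0.101098, coefficient = 2
x_6 = 2.5000, f(x_6) = 0.082085, coefficient = 2
x_7 = 2.7083, f(x_7) = 0.066648, coefficient = 2
x_8 = 2.9167, f(x_8) = 0.054114, coefficient = 2
x_9 = 3.1250, f(x_9) = 0.043937, coefficient = 2
x_10 = 3.3333, f(x_10) = 0.035674, coefficient = 2
x_11 = 3.5417, f(x_11) = 0.028965, coefficient = 2
x_12 = 3.7500, f(x_12) = 0.023518, coefficient = 1

I ≈ (0.208333/2) × 2.533801 = 0.263938
Exact value: 0.262987
Error: 0.000951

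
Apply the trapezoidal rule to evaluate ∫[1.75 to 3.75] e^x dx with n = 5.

f(x) = e^x
a = 1.75, b = 3.75, n = 5
h = (b - a)/n = 0.400000

Trapezoidal rule: (h/2)[f(x₀) + 2f(x₁) + 2f(x₂) + ... + f(xₙ)]

x_0 = 1.7500, f(x_0) = 5.754603, coefficient = 1
x_1 = 2.1500, f(x_1) = 8.584858, coefficient = 2
x_2 = 2.5500, f(x_2) = 12.807104, coefficient = 2
x_3 = 2.9500, f(x_3) = 19.105954, coefficient = 2
x_4 = 3.3500, f(x_4) = 28.502734, coefficient = 2
x_5 = 3.7500, f(x_5) = 42.521082, coefficient = 1

I ≈ (0.400000/2) × 186.276984 = 37.255397
Exact value: 36.766479
Error: 0.488917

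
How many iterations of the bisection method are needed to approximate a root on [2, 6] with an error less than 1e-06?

We need (b-a)/2^n ≤ 1e-06
(6 - 2)/2^n ≤ 1e-06
4/2^n ≤ 1e-06
2^n ≥ 4000000
n ≥ log₂(4000000) = 21.93
n ≥ 22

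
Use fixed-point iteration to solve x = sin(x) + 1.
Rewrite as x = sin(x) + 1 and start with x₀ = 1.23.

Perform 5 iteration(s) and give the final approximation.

Equation: x = sin(x) + 1
Fixed-point form: x = sin(x) + 1
x₀ = 1.23

x_1 = g(1.230000) = 1.942489
x_2 = g(1.942489) = 1.931714
x_3 = g(1.931714) = 1.935573
x_4 = g(1.935573) = 1.934203
x_5 = g(1.934203) = 1.934691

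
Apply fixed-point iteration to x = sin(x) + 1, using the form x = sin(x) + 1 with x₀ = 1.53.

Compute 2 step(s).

Equation: x = sin(x) + 1
Fixed-point form: x = sin(x) + 1
x₀ = 1.53

x_1 = g(1.530000) = 1.999168
x_2 = g(1.999168) = 1.909643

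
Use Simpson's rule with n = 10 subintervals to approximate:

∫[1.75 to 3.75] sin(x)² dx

f(x) = sin(x)²
a = 1.75, b = 3.75, n = 10
h = (b - a)/n = 0.200000

Simpson's rule: (h/3)[f(x₀) + 4f(x₁) + 2f(x₂) + ... + f(xₙ)]

x_0 = 1.7500, f(x_0) = 0.968228, coefficient = 1
x_1 = 1.9500, f(x_1) = 0.862966, coefficient = 4
x_2 = 2.1500, f(x_2) = 0.700400, coefficient = 2
x_3 = 2.3500, f(x_3) = 0.506194, coefficient = 4
x_4 = 2.5500, f(x_4) = 0.311011, coefficient = 2
x_5 = 2.7500, f(x_5) = 0.145665, coefficient = 4
x_6 = 2.9500, f(x_6) = 0.036261, coefficient = 2
x_7 = 3.1500, f(x_7) = 0.000071, coefficient = 4
x_8 = 3.3500, f(x_8) = 0.042808, coefficient = 2
x_9 = 3.5500, f(x_9) = 0.157727, coefficient = 4
x_10 = 3.7500, f(x_10) = 0.326682, coefficient = 1

I ≈ (0.200000/3) × 10.166362 = 0.677757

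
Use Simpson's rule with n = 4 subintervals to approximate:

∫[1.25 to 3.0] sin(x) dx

f(x) = sin(x)
a = 1.25, b = 3.0, n = 4
h = (b - a)/n = 0.437500

Simpson's rule: (h/3)[f(x₀) + 4f(x₁) + 2f(x₂) + ... + f(xₙ)]

x_0 = 1.2500, f(x_0) = 0.948985, coefficient = 1
x_1 = 1.6875, f(x_1) = 0.993198, coefficient = 4
x_2 = 2.1250, f(x_2) = 0.850320, coefficient = 2
x_3 = 2.5625, f(x_3) = 0.547265, coefficient = 4
x_4 = 3.0000, f(x_4) = 0.141120, coefficient = 1

I ≈ (0.437500/3) × 8.952595 = 1.305587
Exact value: 1.305315
Error: 0.000272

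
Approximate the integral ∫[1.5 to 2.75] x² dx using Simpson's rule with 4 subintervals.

f(x) = x²
a = 1.5, b = 2.75, n = 4
h = (b - a)/n = 0.312500

Simpson's rule: (h/3)[f(x₀) + 4f(x₁) + 2f(x₂) + ... + f(xₙ)]

x_0 = 1.5000, f(x_0) = 2.250000, coefficient = 1
x_1 = 1.8125, f(x_1) = 3.285156, coefficient = 4
x_2 = 2.1250, f(x_2) = 4.515625, coefficient = 2
x_3 = 2.4375, f(x_3) = 5.941406, coefficient = 4
x_4 = 2.7500, f(x_4) = 7.562500, coefficient = 1

I ≈ (0.312500/3) × 55.750000 = 5.807292
Exact value: 5.807292
Error: 0.000000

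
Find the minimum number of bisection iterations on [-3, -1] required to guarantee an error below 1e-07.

We need (b-a)/2^n ≤ 1e-07
(-1 - (-3))/2^n ≤ 1e-07
2/2^n ≤ 1e-07
2^n ≥ 20000000
n ≥ log₂(20000000) = 24.25
n ≥ 25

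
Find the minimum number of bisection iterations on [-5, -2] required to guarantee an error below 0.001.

We need (b-a)/2^n ≤ 0.001
(-2 - (-5))/2^n ≤ 0.001
3/2^n ≤ 0.001
2^n ≥ 3000
n ≥ log₂(3000) = 11.55
n ≥ 12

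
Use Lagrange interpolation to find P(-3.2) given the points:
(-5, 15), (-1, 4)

Lagrange interpolation formula:
P(x) = Σ yᵢ × Lᵢ(x)
where Lᵢ(x) = Π_{j≠i} (x - xⱼ)/(xᵢ - xⱼ)

L_0(-3.2) = (-3.2 - (-1))/(-5 - (-1)) = 0.550000
L_1(-3.2) = (-3.2 - (-5))/(-1 - (-5)) = 0.450000

P(-3.2) = 15×L_0(-3.2) + 4×L_1(-3.2)
P(-3.2) = 10.050000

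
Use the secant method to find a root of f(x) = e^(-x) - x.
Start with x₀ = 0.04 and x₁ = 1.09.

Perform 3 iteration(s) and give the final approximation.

f(x) = e^(-x) - x
x₀ = 0.04, x₁ = 1.09

Secant formula: x_{n+1} = x_n - f(x_n)(x_n - x_{n-1})/(f(x_n) - f(x_{n-1}))

Iteration 1:
  f(0.040000) = 0.920789
  f(1.090000) = -0.753784
  x_2 = 1.090000 - (-0.753784)×(1.090000 - 0.040000)/(-0.753784 - 0.920789)
       = 0.617358
Iteration 2:
  f(1.090000) = -0.753784
  f(0.617358) = -0.077991
  x_3 = 0.617358 - (-0.077991)×(0.617358 - 1.090000)/(-0.077991 - (-0.753784))
       = 0.562812
Iteration 3:
  f(0.617358) = -0.077991
  f(0.562812) = 0.006793
  x_4 = 0.562812 - 0.006793×(0.562812 - 0.617358)/(0.006793 - (-0.077991))
       = 0.567182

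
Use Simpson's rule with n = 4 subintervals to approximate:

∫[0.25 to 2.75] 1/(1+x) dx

f(x) = 1/(1+x)
a = 0.25, b = 2.75, n = 4
h = (b - a)/n = 0.625000

Simpson's rule: (h/3)[f(x₀) + 4f(x₁) + 2f(x₂) + ... + f(xₙ)]

x_0 = 0.2500, f(x_0) = 0.800000, coefficient = 1
x_1 = 0.8750, f(x_1) = 0.533333, coefficient = 4
x_2 = 1.5000, f(x_2) = 0.400000, coefficient = 2
x_3 = 2.1250, f(x_3) = 0.320000, coefficient = 4
x_4 = 2.7500, f(x_4) = 0.266667, coefficient = 1

I ≈ (0.625000/3) × 5.280000 = 1.100000
Exact value: 1.098612
Error: 0.001388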